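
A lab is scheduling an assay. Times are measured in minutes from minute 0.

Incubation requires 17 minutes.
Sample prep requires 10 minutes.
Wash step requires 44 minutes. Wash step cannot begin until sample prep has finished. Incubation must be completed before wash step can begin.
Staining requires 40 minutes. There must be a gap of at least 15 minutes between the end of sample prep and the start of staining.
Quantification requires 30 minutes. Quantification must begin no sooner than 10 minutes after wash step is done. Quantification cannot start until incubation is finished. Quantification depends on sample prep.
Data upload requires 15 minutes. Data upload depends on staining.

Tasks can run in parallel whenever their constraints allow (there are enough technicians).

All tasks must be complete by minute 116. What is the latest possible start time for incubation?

To finish by minute 116, quantification (duration 30) must start no later than minute 86.
Wash step must finish before quantification (must start by minute 86, minus 10-minute gap → minute 76). With a 44-minute duration, wash step must start by 76 − 44 = minute 32.
Incubation has several dependents: wash step (must start by minute 32); quantification (must start by minute 86). The earliest of those limits is minute 32, so incubation must start by 32 − 17 = minute 15.

15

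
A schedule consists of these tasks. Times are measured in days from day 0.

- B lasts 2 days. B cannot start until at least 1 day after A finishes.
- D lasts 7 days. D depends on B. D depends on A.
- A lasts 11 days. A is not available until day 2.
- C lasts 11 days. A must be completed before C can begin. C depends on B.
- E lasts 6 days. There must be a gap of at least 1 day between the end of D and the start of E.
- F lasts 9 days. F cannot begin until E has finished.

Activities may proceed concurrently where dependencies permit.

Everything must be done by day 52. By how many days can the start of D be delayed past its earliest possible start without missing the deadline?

13

A cannot begin until its own release at day 2. It runs from day 2 to 2 + 11 = day 13.
After A (finishes day 13, plus 1-day gap → day 14), B can start at day 14 and finishes at day 16.
For D: B (finishes day 16); A (finishes day 13). Taking the maximum gives a start of day 16, and it finishes at 16 + 7 = day 23.

Working backward from the deadline:
Nothing follows F; the deadline of day 52 is its only limit. It must start by 52 − 9 = day 43.
E feeds into F (must start by day 43); so E must finish by day 43 and therefore start by day 37.
D must finish before E (must start by day 37, minus 1-day gap → day 36). With a 7-day duration, D must start by 36 − 7 = day 29.
So D can start as early as day 16 and as late as day 29, giving 29 − 16 = 13 days of slack.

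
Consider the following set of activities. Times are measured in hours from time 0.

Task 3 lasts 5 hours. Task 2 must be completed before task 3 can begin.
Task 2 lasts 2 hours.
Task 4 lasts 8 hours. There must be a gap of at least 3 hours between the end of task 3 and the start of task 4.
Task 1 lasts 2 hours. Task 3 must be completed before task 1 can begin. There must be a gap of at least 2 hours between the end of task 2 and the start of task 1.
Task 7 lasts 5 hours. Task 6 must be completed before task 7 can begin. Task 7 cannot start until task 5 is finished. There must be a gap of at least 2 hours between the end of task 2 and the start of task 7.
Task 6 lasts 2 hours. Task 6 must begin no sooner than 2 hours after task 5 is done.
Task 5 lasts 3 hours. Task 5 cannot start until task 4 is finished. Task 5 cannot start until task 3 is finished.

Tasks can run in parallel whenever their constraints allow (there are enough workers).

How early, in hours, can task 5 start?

18

Nothing blocks task 2, so it runs from hour 0 to hour 2.
Task 3 cannot begin until task 2 (finishes hour 2). It runs from hour 2 to 2 + 5 = hour 7.
After task 3 (finishes hour 7, plus 3-hour gap → hour 10), task 4 can start at hour 10 and finishes at hour 18.
Task 5 waits on task 4 (finishes hour 18); task 3 (finishes hour 7). The latest of these is hour 18, which is the earliest task 5 can start.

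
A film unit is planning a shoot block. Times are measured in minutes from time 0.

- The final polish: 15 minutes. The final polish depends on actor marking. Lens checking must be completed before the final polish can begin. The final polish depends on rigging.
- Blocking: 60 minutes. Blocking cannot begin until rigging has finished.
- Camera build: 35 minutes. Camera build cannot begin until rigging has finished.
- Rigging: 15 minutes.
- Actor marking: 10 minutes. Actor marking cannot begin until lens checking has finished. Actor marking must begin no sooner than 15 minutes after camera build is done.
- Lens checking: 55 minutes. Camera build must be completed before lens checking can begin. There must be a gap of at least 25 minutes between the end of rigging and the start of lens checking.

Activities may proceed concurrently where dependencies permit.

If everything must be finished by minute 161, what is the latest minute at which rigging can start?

31

Nothing follows the final polish; the deadline of minute 161 is its only limit. It must start by 161 − 15 = minute 146.
Actor marking has to be done before the final polish (must start by minute 146). That means finishing by minute 146, i.e. starting by 146 − 10 = minute 136.
Lens checking must finish in time for actor marking (must start by minute 136); the final polish (must start by minute 146). The tightest is minute 136, so lens checking must start by 136 − 55 = minute 81.
Camera build feeds lens checking (must start by minute 81); actor marking (must start by minute 136, minus 15-minute gap → minute 121). Taking the minimum, camera build must finish by minute 81 and start by 81 − 35 = minute 46.
Nothing follows blocking; the deadline of minute 161 is its only limit. It must start by 161 − 60 = minute 101.
Rigging feeds camera build (must start by minute 46); lens checking (must start by minute 81, minus 25-minute gap → minute 56); blocking (must start by minute 101); the final polish (must start by minute 146). Taking the minimum, rigging must finish by minute 46 and start by 46 − 15 = minute 31.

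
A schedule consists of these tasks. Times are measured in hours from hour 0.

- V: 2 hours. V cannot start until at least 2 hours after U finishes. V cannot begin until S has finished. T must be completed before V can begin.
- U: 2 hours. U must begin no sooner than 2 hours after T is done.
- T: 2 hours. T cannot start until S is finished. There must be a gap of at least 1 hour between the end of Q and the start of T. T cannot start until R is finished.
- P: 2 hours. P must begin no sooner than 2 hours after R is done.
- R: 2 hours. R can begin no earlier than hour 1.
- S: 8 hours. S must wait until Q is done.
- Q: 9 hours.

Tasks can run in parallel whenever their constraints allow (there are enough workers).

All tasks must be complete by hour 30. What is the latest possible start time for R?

18

Nothing follows V; the deadline of hour 30 is its only limit. It must start by 30 − 2 = hour 28.
U has to be done before V (must start by hour 28, minus 2-hour gap → hour 26). That means finishing by hour 26, i.e. starting by 26 − 2 = hour 24.
T has several dependents: U (must start by hour 24, minus 2-hour gap → hour 22); V (must start by hour 28). The earliest of those limits is hour 22, so T must start by 22 − 2 = hour 20.
To finish by hour 30, P (duration 2) must start no later than hour 28.
R must finish in time for P (must start by hour 28, minus 2-hour gap → hour 26); T (must start by hour 20). The tightest is hour 20, so R must start by 20 − 2 = hour 18.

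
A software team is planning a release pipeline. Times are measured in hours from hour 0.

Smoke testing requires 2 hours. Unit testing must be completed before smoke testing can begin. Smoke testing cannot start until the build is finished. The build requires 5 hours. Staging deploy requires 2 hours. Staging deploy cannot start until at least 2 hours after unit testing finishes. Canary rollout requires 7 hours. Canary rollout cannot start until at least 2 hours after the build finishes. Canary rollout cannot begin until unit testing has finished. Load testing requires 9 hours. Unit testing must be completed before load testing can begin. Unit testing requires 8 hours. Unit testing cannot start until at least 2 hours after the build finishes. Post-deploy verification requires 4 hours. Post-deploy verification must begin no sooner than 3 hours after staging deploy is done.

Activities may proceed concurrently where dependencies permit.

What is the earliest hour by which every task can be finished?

The build has no prerequisites, so it starts at hour 0 and finishes at hour 5.
After the build (finishes hour 5, plus 2-hour gap → hour 7), unit testing can start at hour 7 and finishes at hour 15.
Load testing cannot begin until unit testing (finishes hour 15). It runs from hour 15 to 15 + 9 = hour 24.
Canary rollout cannot start until the build (finishes hour 5, plus 2-hour gap → hour 7); unit testing (finishes hour 15). The controlling bound is hour 15, so canary rollout finishes at 15 + 7 = hour 22.
For smoke testing: unit testing (finishes hour 15); the build (finishes hour 5). Taking the maximum gives a start of hour 15, and it finishes at 15 + 2 = hour 17.
After unit testing (finishes hour 15, plus 2-hour gap → hour 17), staging deploy can start at hour 17 and finishes at hour 19.
Post-deploy verification cannot begin until staging deploy (finishes hour 19, plus 3-hour gap → hour 22). It runs from hour 22 to 22 + 4 = hour 26.
All tasks are finished once the last one completes. Finish times: The build at 5, Unit testing at 15, Staging deploy at 19, Smoke testing at 17, Canary rollout at 22, Load testing at 24, Post-deploy verification at 26. The latest is hour 26.

26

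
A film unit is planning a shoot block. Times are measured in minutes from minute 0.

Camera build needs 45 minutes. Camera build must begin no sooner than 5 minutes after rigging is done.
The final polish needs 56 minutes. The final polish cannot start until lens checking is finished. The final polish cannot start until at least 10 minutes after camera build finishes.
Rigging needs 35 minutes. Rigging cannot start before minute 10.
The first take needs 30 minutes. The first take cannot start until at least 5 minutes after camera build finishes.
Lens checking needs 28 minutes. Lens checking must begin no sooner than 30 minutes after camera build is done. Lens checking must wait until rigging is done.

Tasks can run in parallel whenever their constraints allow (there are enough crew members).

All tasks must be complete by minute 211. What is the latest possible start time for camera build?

To finish by minute 211, the final polish (duration 56) must start no later than minute 155.
Lens checking feeds into the final polish (must start by minute 155); so lens checking must finish by minute 155 and therefore start by minute 127.
The first take must finish by minute 211; it takes 30 minutes, so it must start by 211 − 30 = minute 181.
Camera build must finish in time for lens checking (must start by minute 127, minus 30-minute gap → minute 97); the final polish (must start by minute 155, minus 10-minute gap → minute 145); the first take (must start by minute 181, minus 5-minute gap → minute 176). The tightest is minute 97, so camera build must start by 97 − 45 = minute 52.

52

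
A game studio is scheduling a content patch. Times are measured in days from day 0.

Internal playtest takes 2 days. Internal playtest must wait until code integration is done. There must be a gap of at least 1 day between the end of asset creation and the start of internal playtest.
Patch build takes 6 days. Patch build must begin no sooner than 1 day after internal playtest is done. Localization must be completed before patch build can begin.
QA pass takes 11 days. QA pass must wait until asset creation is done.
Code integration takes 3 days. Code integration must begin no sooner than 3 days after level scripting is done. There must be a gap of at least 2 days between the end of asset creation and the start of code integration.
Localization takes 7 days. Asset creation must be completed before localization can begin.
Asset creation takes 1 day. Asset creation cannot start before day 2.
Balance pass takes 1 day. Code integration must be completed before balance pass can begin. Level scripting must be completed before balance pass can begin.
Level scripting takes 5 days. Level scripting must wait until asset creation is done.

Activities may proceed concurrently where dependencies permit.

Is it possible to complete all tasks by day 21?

Asset creation waits on its own release at day 2, so it starts at day 2 and finishes at 2 + 1 = day 3.
QA pass cannot begin until asset creation (finishes day 3). It runs from day 3 to 3 + 11 = day 14.
After asset creation (finishes day 3), localization can start at day 3 and finishes at day 10.
Level scripting waits on asset creation (finishes day 3), so it starts at day 3 and finishes at 3 + 5 = day 8.
Code integration cannot start until level scripting (finishes day 8, plus 3-day gap → day 11); asset creation (finishes day 3, plus 2-day gap → day 5). The controlling bound is day 11, so code integration finishes at 11 + 3 = day 14.
Balance pass has to wait for code integration (finishes day 14); level scripting (finishes day 8). The latest of these is day 14, so balance pass runs day 14 to 14 + 1 = day 15.
Internal playtest cannot start until code integration (finishes day 14); asset creation (finishes day 3, plus 1-day gap → day 4). The controlling bound is day 14, so internal playtest finishes at 14 + 2 = day 16.
Patch build needs all of internal playtest (finishes day 16, plus 1-day gap → day 17); localization (finishes day 10). That puts its earliest start at day 17; it finishes at 17 + 6 = day 23.
The earliest everything can be done is day 23, which is after the deadline of 21, so it is not possible.

No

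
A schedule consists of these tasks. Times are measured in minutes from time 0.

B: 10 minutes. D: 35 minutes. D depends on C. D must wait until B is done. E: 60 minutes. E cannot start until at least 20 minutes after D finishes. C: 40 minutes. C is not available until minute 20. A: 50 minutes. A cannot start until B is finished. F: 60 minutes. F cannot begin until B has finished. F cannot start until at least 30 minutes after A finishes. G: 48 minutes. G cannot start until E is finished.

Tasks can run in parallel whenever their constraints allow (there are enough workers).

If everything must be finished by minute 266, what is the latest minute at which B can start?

F has no dependents, so it just needs to finish by minute 266. Starting by 266 − 60 = minute 206 achieves that.
A has to be done before F (must start by minute 206, minus 30-minute gap → minute 176). That means finishing by minute 176, i.e. starting by 176 − 50 = minute 126.
Nothing follows G; the deadline of minute 266 is its only limit. It must start by 266 − 48 = minute 218.
Since G (must start by minute 218) depends on it, E must finish by minute 218. Backing off its 60-minute duration gives a latest start of minute 158.
Since E (must start by minute 158, minus 20-minute gap → minute 138) depends on it, D must finish by minute 138. Backing off its 35-minute duration gives a latest start of minute 103.
B must finish in time for A (must start by minute 126); D (must start by minute 103); F (must start by minute 206). The tightest is minute 103, so B must start by 103 − 10 = minute 93.

93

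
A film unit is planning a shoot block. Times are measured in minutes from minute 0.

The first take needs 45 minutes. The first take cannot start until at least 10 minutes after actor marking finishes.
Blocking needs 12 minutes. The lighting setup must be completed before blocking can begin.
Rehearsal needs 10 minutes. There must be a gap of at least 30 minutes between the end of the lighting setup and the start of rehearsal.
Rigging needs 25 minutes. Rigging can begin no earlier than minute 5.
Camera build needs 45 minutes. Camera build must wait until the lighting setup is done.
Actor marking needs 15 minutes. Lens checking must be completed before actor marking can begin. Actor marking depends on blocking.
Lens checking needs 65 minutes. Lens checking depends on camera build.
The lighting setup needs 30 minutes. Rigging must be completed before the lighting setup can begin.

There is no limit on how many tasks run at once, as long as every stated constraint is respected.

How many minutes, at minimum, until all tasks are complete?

240

Rigging waits on its own release at minute 5, so it starts at minute 5 and finishes at 5 + 25 = minute 30.
The lighting setup cannot begin until rigging (finishes minute 30). It runs from minute 30 to 30 + 30 = minute 60.
Rehearsal cannot begin until the lighting setup (finishes minute 60, plus 30-minute gap → minute 90). It runs from minute 90 to 90 + 10 = minute 100.
Blocking waits on the lighting setup (finishes minute 60), so it starts at minute 60 and finishes at 60 + 12 = minute 72.
Camera build waits on the lighting setup (finishes minute 60), so it starts at minute 60 and finishes at 60 + 45 = minute 105.
Lens checking waits on camera build (finishes minute 105), so it starts at minute 105 and finishes at 105 + 65 = minute 170.
For actor marking: lens checking (finishes minute 170); blocking (finishes minute 72). Taking the maximum gives a start of minute 170, and it finishes at 170 + 15 = minute 185.
The first take cannot begin until actor marking (finishes minute 185, plus 10-minute gap → minute 195). It runs from minute 195 to 195 + 45 = minute 240.
All tasks are finished once the last one completes. Finish times: Rigging at 30, The lighting setup at 60, Camera build at 105, Lens checking at 170, Blocking at 72, Actor marking at 185, Rehearsal at 100, The first take at 240. The latest is minute 240.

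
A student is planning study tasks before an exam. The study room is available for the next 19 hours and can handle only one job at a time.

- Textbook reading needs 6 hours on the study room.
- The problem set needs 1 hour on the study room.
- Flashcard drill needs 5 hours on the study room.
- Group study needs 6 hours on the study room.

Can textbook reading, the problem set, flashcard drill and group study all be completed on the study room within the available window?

Running back to back, the jobs need 6 + 1 + 5 + 6 = 18 hours on the study room.
Since 18 ≤ 19, they fit within the window.

Yes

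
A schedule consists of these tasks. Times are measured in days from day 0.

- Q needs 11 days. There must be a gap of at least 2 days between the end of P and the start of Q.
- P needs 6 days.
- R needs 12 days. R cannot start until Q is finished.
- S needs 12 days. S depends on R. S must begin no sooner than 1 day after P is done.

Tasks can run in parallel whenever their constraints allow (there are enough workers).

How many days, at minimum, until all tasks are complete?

43

Nothing blocks P, so it runs from day 0 to day 6.
Q cannot begin until P (finishes day 6, plus 2-day gap → day 8). It runs from day 8 to 8 + 11 = day 19.
After Q (finishes day 19), R can start at day 19 and finishes at day 31.
S cannot start until R (finishes day 31); P (finishes day 6, plus 1-day gap → day 7). The controlling bound is day 31, so S finishes at 31 + 12 = day 43.
All tasks are finished once the last one completes. Finish times: P at 6, Q at 19, R at 31, S at 43. The latest is day 43.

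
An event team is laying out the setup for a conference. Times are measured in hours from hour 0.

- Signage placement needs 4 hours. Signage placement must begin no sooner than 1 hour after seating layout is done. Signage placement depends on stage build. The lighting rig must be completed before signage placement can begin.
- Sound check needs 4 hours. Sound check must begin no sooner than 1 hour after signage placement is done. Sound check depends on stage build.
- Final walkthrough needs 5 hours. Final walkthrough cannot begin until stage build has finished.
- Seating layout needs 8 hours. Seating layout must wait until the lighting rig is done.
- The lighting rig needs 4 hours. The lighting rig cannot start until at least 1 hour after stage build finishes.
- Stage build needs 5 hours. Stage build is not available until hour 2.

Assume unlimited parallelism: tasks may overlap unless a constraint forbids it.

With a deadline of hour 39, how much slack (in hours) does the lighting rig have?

9

Stage build waits on its own release at hour 2, so it starts at hour 2 and finishes at 2 + 5 = hour 7.
The lighting rig waits on stage build (finishes hour 7, plus 1-hour gap → hour 8), so it starts at hour 8 and finishes at 8 + 4 = hour 12.

Working backward from the deadline:
Sound check must finish by hour 39; it takes 4 hours, so it must start by 39 − 4 = hour 35.
Since sound check (must start by hour 35, minus 1-hour gap → hour 34) depends on it, signage placement must finish by hour 34. Backing off its 4-hour duration gives a latest start of hour 30.
Since signage placement (must start by hour 30, minus 1-hour gap → hour 29) depends on it, seating layout must finish by hour 29. Backing off its 8-hour duration gives a latest start of hour 21.
For the lighting rig: seating layout (must start by hour 21); signage placement (must start by hour 30). The most restrictive is hour 21; with a 4-hour duration, the lighting rig must start by hour 17.
So the lighting rig can start as early as hour 8 and as late as hour 17, giving 17 − 8 = 9 hours of slack.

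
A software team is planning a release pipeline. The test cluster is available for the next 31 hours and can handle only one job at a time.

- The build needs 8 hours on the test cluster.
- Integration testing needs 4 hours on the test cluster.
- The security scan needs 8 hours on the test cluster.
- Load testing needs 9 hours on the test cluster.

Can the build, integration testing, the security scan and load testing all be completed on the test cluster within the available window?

Yes

Running back to back, the jobs need 8 + 4 + 8 + 9 = 29 hours on the test cluster.
Since 29 ≤ 31, they fit within the window.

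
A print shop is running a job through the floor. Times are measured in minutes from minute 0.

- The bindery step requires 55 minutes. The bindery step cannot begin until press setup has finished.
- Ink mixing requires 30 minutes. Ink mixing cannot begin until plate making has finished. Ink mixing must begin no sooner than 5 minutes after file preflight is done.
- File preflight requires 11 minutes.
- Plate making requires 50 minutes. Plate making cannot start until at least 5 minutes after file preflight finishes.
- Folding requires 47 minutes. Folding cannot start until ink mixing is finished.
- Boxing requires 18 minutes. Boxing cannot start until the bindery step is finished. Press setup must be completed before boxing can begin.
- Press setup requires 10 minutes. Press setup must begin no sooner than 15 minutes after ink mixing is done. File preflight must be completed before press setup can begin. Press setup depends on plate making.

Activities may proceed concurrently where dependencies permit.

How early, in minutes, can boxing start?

176

File preflight can start immediately at minute 0; it finishes at minute 11.
Plate making cannot begin until file preflight (finishes minute 11, plus 5-minute gap → minute 16). It runs from minute 16 to 16 + 50 = minute 66.
Ink mixing needs all of plate making (finishes minute 66); file preflight (finishes minute 11, plus 5-minute gap → minute 16). That puts its earliest start at minute 66; it finishes at 66 + 30 = minute 96.
For press setup: ink mixing (finishes minute 96, plus 15-minute gap → minute 111); file preflight (finishes minute 11); plate making (finishes minute 66). Taking the maximum gives a start of minute 111, and it finishes at 111 + 10 = minute 121.
After press setup (finishes minute 121), the bindery step can start at minute 121 and finishes at minute 176.
Boxing waits on the bindery step (finishes minute 176); press setup (finishes minute 121). The latest of these is minute 176, which is the earliest boxing can start.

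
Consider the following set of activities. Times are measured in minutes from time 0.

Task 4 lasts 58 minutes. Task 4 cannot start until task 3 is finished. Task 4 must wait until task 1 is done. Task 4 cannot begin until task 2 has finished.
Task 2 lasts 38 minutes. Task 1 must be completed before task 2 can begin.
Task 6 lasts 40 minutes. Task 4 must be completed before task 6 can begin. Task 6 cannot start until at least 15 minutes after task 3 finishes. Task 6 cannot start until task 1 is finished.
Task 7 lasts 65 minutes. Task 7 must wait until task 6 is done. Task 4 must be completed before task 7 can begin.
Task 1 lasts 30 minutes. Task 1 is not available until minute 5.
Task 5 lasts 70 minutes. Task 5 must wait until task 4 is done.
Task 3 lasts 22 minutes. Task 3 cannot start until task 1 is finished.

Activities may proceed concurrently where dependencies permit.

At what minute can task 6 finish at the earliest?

171

Task 1 waits on its own release at minute 5, so it starts at minute 5 and finishes at 5 + 30 = minute 35.
Task 3 waits on task 1 (finishes minute 35), so it starts at minute 35 and finishes at 35 + 22 = minute 57.
After task 1 (finishes minute 35), task 2 can start at minute 35 and finishes at minute 73.
For task 4: task 3 (finishes minute 57); task 1 (finishes minute 35); task 2 (finishes minute 73). Taking the maximum gives a start of minute 73, and it finishes at 73 + 58 = minute 131.
For task 6: task 4 (finishes minute 131); task 3 (finishes minute 57, plus 15-minute gap → minute 72); task 1 (finishes minute 35). Taking the maximum gives a start of minute 131, and it finishes at 131 + 40 = minute 171.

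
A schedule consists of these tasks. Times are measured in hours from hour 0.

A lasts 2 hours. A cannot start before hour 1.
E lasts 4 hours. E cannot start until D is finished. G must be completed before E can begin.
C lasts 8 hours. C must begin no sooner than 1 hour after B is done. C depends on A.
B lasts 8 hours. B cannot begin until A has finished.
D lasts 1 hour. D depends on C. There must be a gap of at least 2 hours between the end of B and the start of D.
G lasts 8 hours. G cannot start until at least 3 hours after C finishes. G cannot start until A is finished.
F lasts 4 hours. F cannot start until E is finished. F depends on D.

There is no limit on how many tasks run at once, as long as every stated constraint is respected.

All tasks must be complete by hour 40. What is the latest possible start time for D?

To finish by hour 40, F (duration 4) must start no later than hour 36.
E has to be done before F (must start by hour 36). That means finishing by hour 36, i.e. starting by 36 − 4 = hour 32.
For D: E (must start by hour 32); F (must start by hour 36). The most restrictive is hour 32; with a 1-hour duration, D must start by hour 31.

31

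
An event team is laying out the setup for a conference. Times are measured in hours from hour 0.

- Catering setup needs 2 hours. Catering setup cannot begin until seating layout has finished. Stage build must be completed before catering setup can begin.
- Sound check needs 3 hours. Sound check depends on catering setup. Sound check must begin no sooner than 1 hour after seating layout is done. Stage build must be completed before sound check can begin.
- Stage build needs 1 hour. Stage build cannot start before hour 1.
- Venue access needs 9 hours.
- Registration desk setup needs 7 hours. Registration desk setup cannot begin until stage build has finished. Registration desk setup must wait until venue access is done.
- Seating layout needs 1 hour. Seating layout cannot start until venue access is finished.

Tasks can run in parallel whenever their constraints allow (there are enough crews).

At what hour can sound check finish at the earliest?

Stage build cannot begin until its own release at hour 1. It runs from hour 1 to 1 + 1 = hour 2.
Nothing blocks venue access, so it runs from hour 0 to hour 9.
Seating layout cannot begin until venue access (finishes hour 9). It runs from hour 9 to 9 + 1 = hour 10.
For catering setup: seating layout (finishes hour 10); stage build (finishes hour 2). Taking the maximum gives a start of hour 10, and it finishes at 10 + 2 = hour 12.
For sound check: catering setup (finishes hour 12); seating layout (finishes hour 10, plus 1-hour gap → hour 11); stage build (finishes hour 2). Taking the maximum gives a start of hour 12, and it finishes at 12 + 3 = hour 15.

15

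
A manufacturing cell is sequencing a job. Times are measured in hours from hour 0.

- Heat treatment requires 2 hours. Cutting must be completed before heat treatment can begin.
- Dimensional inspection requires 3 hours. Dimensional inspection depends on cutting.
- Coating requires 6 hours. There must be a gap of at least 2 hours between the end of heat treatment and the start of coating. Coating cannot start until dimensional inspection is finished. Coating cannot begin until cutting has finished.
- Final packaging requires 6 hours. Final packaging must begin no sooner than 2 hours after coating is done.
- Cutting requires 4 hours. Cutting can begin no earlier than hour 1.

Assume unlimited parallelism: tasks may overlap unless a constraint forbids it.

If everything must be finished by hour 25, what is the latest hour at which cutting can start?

3

Nothing follows final packaging; the deadline of hour 25 is its only limit. It must start by 25 − 6 = hour 19.
Coating has to be done before final packaging (must start by hour 19, minus 2-hour gap → hour 17). That means finishing by hour 17, i.e. starting by 17 − 6 = hour 11.
Heat treatment feeds into coating (must start by hour 11, minus 2-hour gap → hour 9); so heat treatment must finish by hour 9 and therefore start by hour 7.
Dimensional inspection must finish before coating (must start by hour 11). With a 3-hour duration, dimensional inspection must start by 11 − 3 = hour 8.
Cutting has several dependents: heat treatment (must start by hour 7); dimensional inspection (must start by hour 8); coating (must start by hour 11). The earliest of those limits is hour 7, so cutting must start by 7 − 4 = hour 3.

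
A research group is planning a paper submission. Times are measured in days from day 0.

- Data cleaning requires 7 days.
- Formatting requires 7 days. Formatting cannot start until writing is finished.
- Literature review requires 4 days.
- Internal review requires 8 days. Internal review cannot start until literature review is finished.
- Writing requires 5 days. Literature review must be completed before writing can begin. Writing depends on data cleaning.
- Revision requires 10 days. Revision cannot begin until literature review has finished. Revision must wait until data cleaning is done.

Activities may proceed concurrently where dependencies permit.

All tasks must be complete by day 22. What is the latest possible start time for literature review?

6

Formatting must finish by day 22; it takes 7 days, so it must start by 22 − 7 = day 15.
Writing must finish before formatting (must start by day 15). With a 5-day duration, writing must start by 15 − 5 = day 10.
To finish by day 22, internal review (duration 8) must start no later than day 14.
Nothing follows revision; the deadline of day 22 is its only limit. It must start by 22 − 10 = day 12.
Literature review feeds writing (must start by day 10); internal review (must start by day 14); revision (must start by day 12). Taking the minimum, literature review must finish by day 10 and start by 10 − 4 = day 6.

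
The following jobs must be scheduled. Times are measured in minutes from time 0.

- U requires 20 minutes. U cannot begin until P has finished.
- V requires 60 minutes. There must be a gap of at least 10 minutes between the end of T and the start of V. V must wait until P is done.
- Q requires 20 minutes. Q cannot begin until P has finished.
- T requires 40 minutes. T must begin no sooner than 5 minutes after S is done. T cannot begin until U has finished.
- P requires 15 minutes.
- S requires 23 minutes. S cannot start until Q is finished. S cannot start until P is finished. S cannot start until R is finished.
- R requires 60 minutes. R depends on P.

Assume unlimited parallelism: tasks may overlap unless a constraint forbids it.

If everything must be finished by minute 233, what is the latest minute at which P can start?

Nothing follows V; the deadline of minute 233 is its only limit. It must start by 233 − 60 = minute 173.
T must finish before V (must start by minute 173, minus 10-minute gap → minute 163). With a 40-minute duration, T must start by 163 − 40 = minute 123.
Since T (must start by minute 123, minus 5-minute gap → minute 118) depends on it, S must finish by minute 118. Backing off its 23-minute duration gives a latest start of minute 95.
Since S (must start by minute 95) depends on it, Q must finish by minute 95. Backing off its 20-minute duration gives a latest start of minute 75.
R has to be done before S (must start by minute 95). That means finishing by minute 95, i.e. starting by 95 − 60 = minute 35.
U must finish before T (must start by minute 123). With a 20-minute duration, U must start by 123 − 20 = minute 103.
P has several dependents: Q (must start by minute 75); R (must start by minute 35); S (must start by minute 95); U (must start by minute 103); V (must start by minute 173). The earliest of those limits is minute 35, so P must start by 35 − 15 = minute 20.

20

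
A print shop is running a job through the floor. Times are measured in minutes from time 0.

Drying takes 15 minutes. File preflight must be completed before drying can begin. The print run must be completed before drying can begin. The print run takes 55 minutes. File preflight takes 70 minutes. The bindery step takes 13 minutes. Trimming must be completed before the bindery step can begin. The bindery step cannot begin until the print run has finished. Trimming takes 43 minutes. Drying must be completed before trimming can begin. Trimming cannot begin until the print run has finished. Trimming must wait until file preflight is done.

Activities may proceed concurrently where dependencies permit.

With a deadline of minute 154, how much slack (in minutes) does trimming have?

The print run has no prerequisites, so it starts at minute 0 and finishes at minute 55.
Nothing blocks file preflight, so it runs from minute 0 to minute 70.
Drying needs all of file preflight (finishes minute 70); the print run (finishes minute 55). That puts its earliest start at minute 70; it finishes at 70 + 15 = minute 85.
Trimming needs all of drying (finishes minute 85); the print run (finishes minute 55); file preflight (finishes minute 70). That puts its earliest start at minute 85; it finishes at 85 + 43 = minute 128.

Working backward from the deadline:
To finish by minute 154, the bindery step (duration 13) must start no later than minute 141.
Trimming has to be done before the bindery step (must start by minute 141). That means finishing by minute 141, i.e. starting by 141 − 43 = minute 98.
So trimming can start as early as minute 85 and as late as minute 98, giving 98 − 85 = 13 minutes of slack.

13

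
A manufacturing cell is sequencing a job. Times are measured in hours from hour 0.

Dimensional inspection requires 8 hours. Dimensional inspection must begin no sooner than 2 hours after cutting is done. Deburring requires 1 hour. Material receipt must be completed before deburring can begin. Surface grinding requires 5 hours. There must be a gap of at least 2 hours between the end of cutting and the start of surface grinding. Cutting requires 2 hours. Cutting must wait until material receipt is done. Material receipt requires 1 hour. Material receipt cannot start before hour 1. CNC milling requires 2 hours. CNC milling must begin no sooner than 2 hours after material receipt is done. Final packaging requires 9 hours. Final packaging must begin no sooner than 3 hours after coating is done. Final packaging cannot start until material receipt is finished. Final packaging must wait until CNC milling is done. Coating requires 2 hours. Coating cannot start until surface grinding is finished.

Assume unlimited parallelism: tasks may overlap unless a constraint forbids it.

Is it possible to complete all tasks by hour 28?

Material receipt waits on its own release at hour 1, so it starts at hour 1 and finishes at 1 + 1 = hour 2.
CNC milling cannot begin until material receipt (finishes hour 2, plus 2-hour gap → hour 4). It runs from hour 4 to 4 + 2 = hour 6.
Deburring waits on material receipt (finishes hour 2), so it starts at hour 2 and finishes at 2 + 1 = hour 3.
After material receipt (finishes hour 2), cutting can start at hour 2 and finishes at hour 4.
Dimensional inspection waits on cutting (finishes hour 4, plus 2-hour gap → hour 6), so it starts at hour 6 and finishes at 6 + 8 = hour 14.
Surface grinding cannot begin until cutting (finishes hour 4, plus 2-hour gap → hour 6). It runs from hour 6 to 6 + 5 = hour 11.
After surface grinding (finishes hour 11), coating can start at hour 11 and finishes at hour 13.
Final packaging cannot start until coating (finishes hour 13, plus 3-hour gap → hour 16); material receipt (finishes hour 2); CNC milling (finishes hour 6). The controlling bound is hour 16, so final packaging finishes at 16 + 9 = hour 25.
Every task is finished by hour 25, which is no later than the deadline of 28, so the schedule is feasible.

Yes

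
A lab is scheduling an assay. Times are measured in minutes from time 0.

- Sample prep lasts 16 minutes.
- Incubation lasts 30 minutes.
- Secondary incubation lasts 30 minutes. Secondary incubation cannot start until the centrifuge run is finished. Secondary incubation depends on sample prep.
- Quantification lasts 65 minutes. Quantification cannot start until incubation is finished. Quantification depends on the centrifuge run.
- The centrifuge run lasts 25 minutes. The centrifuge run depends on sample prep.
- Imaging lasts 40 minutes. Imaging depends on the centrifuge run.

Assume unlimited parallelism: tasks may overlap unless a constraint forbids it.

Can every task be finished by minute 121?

Yes

Incubation has no prerequisites, so it starts at minute 0 and finishes at minute 30.
Sample prep can start immediately at minute 0; it finishes at minute 16.
The centrifuge run cannot begin until sample prep (finishes minute 16). It runs from minute 16 to 16 + 25 = minute 41.
Quantification needs all of incubation (finishes minute 30); the centrifuge run (finishes minute 41). That puts its earliest start at minute 41; it finishes at 41 + 65 = minute 106.
Imaging cannot begin until the centrifuge run (finishes minute 41). It runs from minute 41 to 41 + 40 = minute 81.
Secondary incubation cannot start until the centrifuge run (finishes minute 41); sample prep (finishes minute 16). The controlling bound is minute 41, so secondary incubation finishes at 41 + 30 = minute 71.
Every task is finished by minute 106, which is no later than the deadline of 121, so the schedule is feasible.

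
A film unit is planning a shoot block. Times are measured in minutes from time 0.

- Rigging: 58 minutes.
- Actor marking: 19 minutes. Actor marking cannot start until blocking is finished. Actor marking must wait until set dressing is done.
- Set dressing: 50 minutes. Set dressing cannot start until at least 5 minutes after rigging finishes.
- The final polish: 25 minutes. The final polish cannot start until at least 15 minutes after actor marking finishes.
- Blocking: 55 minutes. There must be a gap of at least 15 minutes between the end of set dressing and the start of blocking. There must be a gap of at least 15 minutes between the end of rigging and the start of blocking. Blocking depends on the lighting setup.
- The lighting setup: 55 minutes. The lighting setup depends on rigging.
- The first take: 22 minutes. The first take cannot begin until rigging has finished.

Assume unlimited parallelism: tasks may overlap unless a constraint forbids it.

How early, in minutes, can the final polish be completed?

Nothing blocks rigging, so it runs from minute 0 to minute 58.
After rigging (finishes minute 58), the lighting setup can start at minute 58 and finishes at minute 113.
After rigging (finishes minute 58, plus 5-minute gap → minute 63), set dressing can start at minute 63 and finishes at minute 113.
Blocking cannot start until set dressing (finishes minute 113, plus 15-minute gap → minute 128); rigging (finishes minute 58, plus 15-minute gap → minute 73); the lighting setup (finishes minute 113). The controlling bound is minute 128, so blocking finishes at 128 + 55 = minute 183.
Actor marking has to wait for blocking (finishes minute 183); set dressing (finishes minute 113). The latest of these is minute 183, so actor marking runs minute 183 to 183 + 19 = minute 202.
After actor marking (finishes minute 202, plus 15-minute gap → minute 217), the final polish can start at minute 217 and finishes at minute 242.

242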